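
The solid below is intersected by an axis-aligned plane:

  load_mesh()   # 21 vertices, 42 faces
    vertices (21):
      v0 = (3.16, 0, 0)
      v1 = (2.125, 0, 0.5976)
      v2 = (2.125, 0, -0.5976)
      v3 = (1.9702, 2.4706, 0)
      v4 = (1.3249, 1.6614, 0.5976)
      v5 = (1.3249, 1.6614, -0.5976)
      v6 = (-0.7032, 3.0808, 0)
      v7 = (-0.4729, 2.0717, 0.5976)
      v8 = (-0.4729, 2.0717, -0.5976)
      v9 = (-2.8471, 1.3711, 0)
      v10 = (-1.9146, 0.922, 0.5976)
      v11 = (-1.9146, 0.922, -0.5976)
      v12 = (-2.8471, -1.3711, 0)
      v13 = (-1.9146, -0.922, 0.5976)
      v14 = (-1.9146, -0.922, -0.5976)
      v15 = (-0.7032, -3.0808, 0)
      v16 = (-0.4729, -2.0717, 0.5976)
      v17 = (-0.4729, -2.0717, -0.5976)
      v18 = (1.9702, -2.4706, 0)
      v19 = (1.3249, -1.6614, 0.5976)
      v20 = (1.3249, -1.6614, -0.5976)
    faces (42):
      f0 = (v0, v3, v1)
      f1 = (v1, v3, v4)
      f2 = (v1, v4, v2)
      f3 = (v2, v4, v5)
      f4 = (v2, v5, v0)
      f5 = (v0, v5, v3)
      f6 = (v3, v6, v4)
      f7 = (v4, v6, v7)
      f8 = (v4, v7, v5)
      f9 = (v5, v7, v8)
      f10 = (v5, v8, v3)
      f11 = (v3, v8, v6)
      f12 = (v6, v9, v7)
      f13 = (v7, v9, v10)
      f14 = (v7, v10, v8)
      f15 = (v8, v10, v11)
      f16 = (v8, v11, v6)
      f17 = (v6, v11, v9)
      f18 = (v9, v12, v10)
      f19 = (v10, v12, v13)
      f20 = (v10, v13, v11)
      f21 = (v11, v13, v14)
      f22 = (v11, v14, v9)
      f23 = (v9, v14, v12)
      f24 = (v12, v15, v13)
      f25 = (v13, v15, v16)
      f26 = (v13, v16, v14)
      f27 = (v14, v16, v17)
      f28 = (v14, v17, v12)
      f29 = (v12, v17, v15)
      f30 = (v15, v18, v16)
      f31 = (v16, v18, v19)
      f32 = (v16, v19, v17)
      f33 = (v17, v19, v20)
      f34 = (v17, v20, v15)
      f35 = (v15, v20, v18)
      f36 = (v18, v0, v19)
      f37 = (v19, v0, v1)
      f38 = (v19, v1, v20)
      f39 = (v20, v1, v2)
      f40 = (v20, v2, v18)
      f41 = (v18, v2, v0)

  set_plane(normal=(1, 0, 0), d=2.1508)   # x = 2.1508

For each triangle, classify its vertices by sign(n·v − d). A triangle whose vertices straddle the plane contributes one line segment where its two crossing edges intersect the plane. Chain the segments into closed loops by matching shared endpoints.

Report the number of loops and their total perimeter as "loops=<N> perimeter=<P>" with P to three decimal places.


loops=1 perimeter=8.700

Straddling triangles (6 of 42):
  (v0,v3,v1) [+--] → (2.1508, 2.09559, 0)–(2.1508, 0, 0.582703)  len=2.1751
  (v2,v5,v0) [--+] → (2.1508, 0.913675, -0.328646)–(2.1508, 0, -0.582703)  len=0.9483
  (v0,v5,v3) [+--] → (2.1508, 0.913675, -0.328646)–(2.1508, 2.09559, 0)  len=1.2268
  (v18,v0,v19) [-+-] → (2.1508, -2.09559, 0)–(2.1508, -0.913675, 0.328646)  len=1.2268
  (v19,v0,v1) [-+-] → (2.1508, -0.913675, 0.328646)–(2.1508, 0, 0.582703)  len=0.9483
  (v18,v2,v0) [--+] → (2.1508, 0, -0.582703)–(2.1508, -2.09559, 0)  len=2.1751

Chained into 1 loop(s):
  loop 1: 6 segments, perimeter = 8.7004
Total perimeter = 8.700


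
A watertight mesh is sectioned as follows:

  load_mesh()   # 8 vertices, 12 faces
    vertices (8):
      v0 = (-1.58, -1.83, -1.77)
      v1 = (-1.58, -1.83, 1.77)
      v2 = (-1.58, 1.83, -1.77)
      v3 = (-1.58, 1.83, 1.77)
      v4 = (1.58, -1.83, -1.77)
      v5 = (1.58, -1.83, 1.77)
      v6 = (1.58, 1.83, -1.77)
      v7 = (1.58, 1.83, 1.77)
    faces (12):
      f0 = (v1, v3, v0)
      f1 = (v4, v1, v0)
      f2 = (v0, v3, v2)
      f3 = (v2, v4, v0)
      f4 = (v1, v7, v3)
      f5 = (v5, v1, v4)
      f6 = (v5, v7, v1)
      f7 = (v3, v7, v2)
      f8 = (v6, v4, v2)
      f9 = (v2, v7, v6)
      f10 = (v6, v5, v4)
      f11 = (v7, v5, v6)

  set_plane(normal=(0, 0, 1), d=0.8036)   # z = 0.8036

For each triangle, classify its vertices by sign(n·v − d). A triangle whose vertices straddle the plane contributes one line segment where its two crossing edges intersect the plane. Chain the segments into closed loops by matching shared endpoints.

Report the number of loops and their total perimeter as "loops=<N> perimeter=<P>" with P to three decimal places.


Straddling triangles (8 of 12):
  (v1,v3,v0) [++-] → (-1.58, 0.830841, 0.8036)–(-1.58, -1.83, 0.8036)  len=2.6608
  (v4,v1,v0) [-+-] → (-0.717338, -1.83, 0.8036)–(-1.58, -1.83, 0.8036)  len=0.8627
  (v0,v3,v2) [-+-] → (-1.58, 0.830841, 0.8036)–(-1.58, 1.83, 0.8036)  len=0.9992
  (v5,v1,v4) [++-] → (-0.717338, -1.83, 0.8036)–(1.58, -1.83, 0.8036)  len=2.2973
  (v3,v7,v2) [++-] → (0.717338, 1.83, 0.8036)–(-1.58, 1.83, 0.8036)  len=2.2973
  (v2,v7,v6) [-+-] → (0.717338, 1.83, 0.8036)–(1.58, 1.83, 0.8036)  len=0.8627
  (v6,v5,v4) [-+-] → (1.58, -0.830841, 0.8036)–(1.58, -1.83, 0.8036)  len=0.9992
  (v7,v5,v6) [++-] → (1.58, -0.830841, 0.8036)–(1.58, 1.83, 0.8036)  len=2.6608

Chained into 1 loop(s):
  loop 1: 8 segments, perimeter = 13.6400
Total perimeter = 13.640

loops=1 perimeter=13.640


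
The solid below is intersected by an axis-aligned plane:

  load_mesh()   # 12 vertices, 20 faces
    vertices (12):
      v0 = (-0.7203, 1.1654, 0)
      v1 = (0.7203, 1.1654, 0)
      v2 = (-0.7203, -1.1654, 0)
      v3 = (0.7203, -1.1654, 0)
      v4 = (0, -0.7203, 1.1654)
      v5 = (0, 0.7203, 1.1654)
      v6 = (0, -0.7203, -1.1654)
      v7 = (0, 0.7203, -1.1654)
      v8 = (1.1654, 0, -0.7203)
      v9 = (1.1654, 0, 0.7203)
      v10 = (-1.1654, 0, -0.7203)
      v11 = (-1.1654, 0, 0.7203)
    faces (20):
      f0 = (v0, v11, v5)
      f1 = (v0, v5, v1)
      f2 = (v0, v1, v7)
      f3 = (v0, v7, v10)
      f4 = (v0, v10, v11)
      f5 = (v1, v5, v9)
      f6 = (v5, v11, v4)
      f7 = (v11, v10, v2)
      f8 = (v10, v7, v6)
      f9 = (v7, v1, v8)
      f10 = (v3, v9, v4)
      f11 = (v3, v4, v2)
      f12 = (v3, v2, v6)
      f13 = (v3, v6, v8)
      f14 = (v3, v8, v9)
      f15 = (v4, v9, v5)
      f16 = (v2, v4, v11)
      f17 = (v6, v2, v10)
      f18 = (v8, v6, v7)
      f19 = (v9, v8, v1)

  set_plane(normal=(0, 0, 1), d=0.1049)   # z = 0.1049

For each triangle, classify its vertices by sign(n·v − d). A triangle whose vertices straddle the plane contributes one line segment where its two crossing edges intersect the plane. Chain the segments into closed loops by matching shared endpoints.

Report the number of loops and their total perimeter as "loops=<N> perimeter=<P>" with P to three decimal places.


loops=1 perimeter=7.619

Straddling triangles (10 of 20):
  (v0,v11,v5) [-++] → (-0.785122, 0.995678, 0.1049)–(-0.655464, 1.12534, 0.1049)  len=0.1834
  (v0,v5,v1) [-+-] → (-0.655464, 1.12534, 0.1049)–(0.655464, 1.12534, 0.1049)  len=1.3109
  (v0,v10,v11) [--+] → (-1.1654, 0, 0.1049)–(-0.785122, 0.995678, 0.1049)  len=1.0658
  (v1,v5,v9) [-++] → (0.655464, 1.12534, 0.1049)–(0.785122, 0.995678, 0.1049)  len=0.1834
  (v11,v10,v2) [+--] → (-1.1654, 0, 0.1049)–(-0.785122, -0.995678, 0.1049)  len=1.0658
  (v3,v9,v4) [-++] → (0.785122, -0.995678, 0.1049)–(0.655464, -1.12534, 0.1049)  len=0.1834
  (v3,v4,v2) [-+-] → (0.655464, -1.12534, 0.1049)–(-0.655464, -1.12534, 0.1049)  len=1.3109
  (v3,v8,v9) [--+] → (1.1654, 0, 0.1049)–(0.785122, -0.995678, 0.1049)  len=1.0658
  (v2,v4,v11) [-++] → (-0.655464, -1.12534, 0.1049)–(-0.785122, -0.995678, 0.1049)  len=0.1834
  (v9,v8,v1) [+--] → (1.1654, 0, 0.1049)–(0.785122, 0.995678, 0.1049)  len=1.0658

Chained into 1 loop(s):
  loop 1: 10 segments, perimeter = 7.6186
Total perimeter = 7.619


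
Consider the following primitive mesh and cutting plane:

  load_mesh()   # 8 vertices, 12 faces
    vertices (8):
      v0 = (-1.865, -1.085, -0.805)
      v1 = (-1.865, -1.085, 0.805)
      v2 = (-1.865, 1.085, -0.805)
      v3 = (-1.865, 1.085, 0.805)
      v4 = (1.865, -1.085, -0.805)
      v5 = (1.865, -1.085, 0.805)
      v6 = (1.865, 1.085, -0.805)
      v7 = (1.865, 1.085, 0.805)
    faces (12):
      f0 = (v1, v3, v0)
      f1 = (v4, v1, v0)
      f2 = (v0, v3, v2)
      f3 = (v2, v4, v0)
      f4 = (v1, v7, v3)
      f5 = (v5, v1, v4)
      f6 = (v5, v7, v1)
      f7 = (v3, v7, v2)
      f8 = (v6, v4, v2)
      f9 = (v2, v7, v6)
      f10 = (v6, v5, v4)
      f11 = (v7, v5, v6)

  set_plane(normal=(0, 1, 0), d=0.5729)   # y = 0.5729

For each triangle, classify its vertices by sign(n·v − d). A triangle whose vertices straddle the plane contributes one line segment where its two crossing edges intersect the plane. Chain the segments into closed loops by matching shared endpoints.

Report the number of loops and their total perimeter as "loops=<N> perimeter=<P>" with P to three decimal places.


Straddling triangles (8 of 12):
  (v1,v3,v0) [-+-] → (-1.865, 0.5729, 0.805)–(-1.865, 0.5729, 0.425055)  len=0.3799
  (v0,v3,v2) [-++] → (-1.865, 0.5729, 0.425055)–(-1.865, 0.5729, -0.805)  len=1.2301
  (v2,v4,v0) [+--] → (-0.984754, 0.5729, -0.805)–(-1.865, 0.5729, -0.805)  len=0.8802
  (v1,v7,v3) [-++] → (0.984754, 0.5729, 0.805)–(-1.865, 0.5729, 0.805)  len=2.8498
  (v5,v7,v1) [-+-] → (1.865, 0.5729, 0.805)–(0.984754, 0.5729, 0.805)  len=0.8802
  (v6,v4,v2) [+-+] → (1.865, 0.5729, -0.805)–(-0.984754, 0.5729, -0.805)  len=2.8498
  (v6,v5,v4) [+--] → (1.865, 0.5729, -0.425055)–(1.865, 0.5729, -0.805)  len=0.3799
  (v7,v5,v6) [+-+] → (1.865, 0.5729, 0.805)–(1.865, 0.5729, -0.425055)  len=1.2301

Chained into 1 loop(s):
  loop 1: 8 segments, perimeter = 10.6800
Total perimeter = 10.680

loops=1 perimeter=10.680


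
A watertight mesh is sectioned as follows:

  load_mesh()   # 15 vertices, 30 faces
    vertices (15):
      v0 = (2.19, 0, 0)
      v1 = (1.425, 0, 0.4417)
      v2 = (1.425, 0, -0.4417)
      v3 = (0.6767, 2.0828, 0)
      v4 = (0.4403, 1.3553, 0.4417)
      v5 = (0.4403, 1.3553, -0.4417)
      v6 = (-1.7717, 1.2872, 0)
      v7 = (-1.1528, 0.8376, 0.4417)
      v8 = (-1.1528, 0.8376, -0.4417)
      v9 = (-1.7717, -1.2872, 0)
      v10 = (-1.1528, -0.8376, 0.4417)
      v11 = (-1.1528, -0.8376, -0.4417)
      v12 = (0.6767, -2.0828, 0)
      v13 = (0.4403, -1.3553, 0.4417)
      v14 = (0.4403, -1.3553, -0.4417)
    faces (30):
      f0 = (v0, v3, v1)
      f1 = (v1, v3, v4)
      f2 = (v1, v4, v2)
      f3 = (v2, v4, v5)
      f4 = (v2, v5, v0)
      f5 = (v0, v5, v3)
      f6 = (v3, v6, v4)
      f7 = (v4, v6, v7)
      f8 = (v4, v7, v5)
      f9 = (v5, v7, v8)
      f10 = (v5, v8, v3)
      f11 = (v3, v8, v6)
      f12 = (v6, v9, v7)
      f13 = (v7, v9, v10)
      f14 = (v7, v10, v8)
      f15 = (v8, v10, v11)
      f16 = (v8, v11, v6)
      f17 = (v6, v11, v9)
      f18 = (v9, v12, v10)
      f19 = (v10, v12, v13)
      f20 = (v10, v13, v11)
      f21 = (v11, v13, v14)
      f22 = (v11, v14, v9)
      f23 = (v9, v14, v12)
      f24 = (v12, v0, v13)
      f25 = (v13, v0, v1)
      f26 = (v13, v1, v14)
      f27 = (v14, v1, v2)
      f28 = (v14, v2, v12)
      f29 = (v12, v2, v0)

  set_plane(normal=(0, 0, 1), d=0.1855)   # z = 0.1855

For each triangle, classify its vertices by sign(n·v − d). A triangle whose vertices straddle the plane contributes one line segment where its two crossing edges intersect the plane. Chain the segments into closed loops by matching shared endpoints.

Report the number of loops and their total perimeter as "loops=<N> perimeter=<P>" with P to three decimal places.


loops=2 perimeter=19.360

Straddling triangles (20 of 30):
  (v0,v3,v1) [--+] → (0.990962, 1.20809, 0.1855)–(1.86872, 0, 0.1855)  len=1.4933
  (v1,v3,v4) [+-+] → (0.990962, 1.20809, 0.1855)–(0.577419, 1.77727, 0.1855)  len=0.7036
  (v1,v4,v2) [++-] → (0.725879, 0.962242, 0.1855)–(1.425, 0, 0.1855)  len=1.1894
  (v2,v4,v5) [-+-] → (0.725879, 0.962242, 0.1855)–(0.4403, 1.3553, 0.1855)  len=0.4858
  (v3,v6,v4) [--+] → (-0.84273, 1.3158, 0.1855)–(0.577419, 1.77727, 0.1855)  len=1.4932
  (v4,v6,v7) [+-+] → (-0.84273, 1.3158, 0.1855)–(-1.51178, 1.09838, 0.1855)  len=0.7035
  (v4,v7,v5) [++-] → (-0.690776, 0.987741, 0.1855)–(0.4403, 1.3553, 0.1855)  len=1.1893
  (v5,v7,v8) [-+-] → (-0.690776, 0.987741, 0.1855)–(-1.1528, 0.8376, 0.1855)  len=0.4858
  (v6,v9,v7) [--+] → (-1.51178, -0.394851, 0.1855)–(-1.51178, 1.09838, 0.1855)  len=1.4932
  (v7,v9,v10) [+-+] → (-1.51178, -0.394851, 0.1855)–(-1.51178, -1.09838, 0.1855)  len=0.7035
  (v7,v10,v8) [++-] → (-1.1528, -0.351765, 0.1855)–(-1.1528, 0.8376, 0.1855)  len=1.1894
  (v8,v10,v11) [-+-] → (-1.1528, -0.351765, 0.1855)–(-1.1528, -0.8376, 0.1855)  len=0.4858
  (v9,v12,v10) [--+] → (-0.091632, -1.55986, 0.1855)–(-1.51178, -1.09838, 0.1855)  len=1.4932
  (v10,v12,v13) [+-+] → (-0.091632, -1.55986, 0.1855)–(0.577419, -1.77727, 0.1855)  len=0.7035
  (v10,v13,v11) [++-] → (-0.0217242, -1.20516, 0.1855)–(-1.1528, -0.8376, 0.1855)  len=1.1893
  (v11,v13,v14) [-+-] → (-0.0217242, -1.20516, 0.1855)–(0.4403, -1.3553, 0.1855)  len=0.4858
  (v12,v0,v13) [--+] → (1.45518, -0.569183, 0.1855)–(0.577419, -1.77727, 0.1855)  len=1.4933
  (v13,v0,v1) [+-+] → (1.45518, -0.569183, 0.1855)–(1.86872, 0, 0.1855)  len=0.7036
  (v13,v1,v14) [++-] → (1.13942, -0.393058, 0.1855)–(0.4403, -1.3553, 0.1855)  len=1.1894
  (v14,v1,v2) [-+-] → (1.13942, -0.393058, 0.1855)–(1.425, 0, 0.1855)  len=0.4858

Chained into 2 loop(s):
  loop 1: 10 segments, perimeter = 10.9839
  loop 2: 10 segments, perimeter = 8.3759
Total perimeter = 19.360


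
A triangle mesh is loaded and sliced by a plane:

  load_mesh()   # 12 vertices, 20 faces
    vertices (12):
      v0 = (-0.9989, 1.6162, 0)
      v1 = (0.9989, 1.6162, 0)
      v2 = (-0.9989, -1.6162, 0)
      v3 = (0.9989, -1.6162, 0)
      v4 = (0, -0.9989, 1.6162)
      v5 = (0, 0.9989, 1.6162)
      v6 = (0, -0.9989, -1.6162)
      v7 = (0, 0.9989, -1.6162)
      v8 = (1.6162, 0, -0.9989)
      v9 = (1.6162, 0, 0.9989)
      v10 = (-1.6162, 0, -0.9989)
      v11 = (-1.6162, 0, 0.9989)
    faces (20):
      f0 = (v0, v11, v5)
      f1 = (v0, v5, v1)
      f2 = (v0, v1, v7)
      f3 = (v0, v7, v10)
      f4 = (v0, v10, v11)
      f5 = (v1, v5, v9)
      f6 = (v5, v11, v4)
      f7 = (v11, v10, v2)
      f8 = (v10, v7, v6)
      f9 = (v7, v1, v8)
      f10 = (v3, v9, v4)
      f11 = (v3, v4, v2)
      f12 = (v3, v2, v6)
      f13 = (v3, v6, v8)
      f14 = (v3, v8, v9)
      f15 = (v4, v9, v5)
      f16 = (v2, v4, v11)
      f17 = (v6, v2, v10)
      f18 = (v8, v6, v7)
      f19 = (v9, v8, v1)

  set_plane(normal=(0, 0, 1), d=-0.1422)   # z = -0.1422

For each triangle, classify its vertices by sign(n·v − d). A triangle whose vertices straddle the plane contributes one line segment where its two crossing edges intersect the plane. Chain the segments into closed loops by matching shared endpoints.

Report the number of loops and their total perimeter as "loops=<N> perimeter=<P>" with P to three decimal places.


loops=1 perimeter=10.573

Straddling triangles (10 of 20):
  (v0,v1,v7) [++-] → (0.911013, 1.56189, -0.1422)–(-0.911013, 1.56189, -0.1422)  len=1.8220
  (v0,v7,v10) [+--] → (-0.911013, 1.56189, -0.1422)–(-1.08678, 1.38612, -0.1422)  len=0.2486
  (v0,v10,v11) [+-+] → (-1.08678, 1.38612, -0.1422)–(-1.6162, 0, -0.1422)  len=1.4838
  (v11,v10,v2) [+-+] → (-1.6162, 0, -0.1422)–(-1.08678, -1.38612, -0.1422)  len=1.4838
  (v7,v1,v8) [-+-] → (0.911013, 1.56189, -0.1422)–(1.08678, 1.38612, -0.1422)  len=0.2486
  (v3,v2,v6) [++-] → (-0.911013, -1.56189, -0.1422)–(0.911013, -1.56189, -0.1422)  len=1.8220
  (v3,v6,v8) [+--] → (0.911013, -1.56189, -0.1422)–(1.08678, -1.38612, -0.1422)  len=0.2486
  (v3,v8,v9) [+-+] → (1.08678, -1.38612, -0.1422)–(1.6162, 0, -0.1422)  len=1.4838
  (v6,v2,v10) [-+-] → (-0.911013, -1.56189, -0.1422)–(-1.08678, -1.38612, -0.1422)  len=0.2486
  (v9,v8,v1) [+-+] → (1.6162, 0, -0.1422)–(1.08678, 1.38612, -0.1422)  len=1.4838

Chained into 1 loop(s):
  loop 1: 10 segments, perimeter = 10.5735
Total perimeter = 10.573


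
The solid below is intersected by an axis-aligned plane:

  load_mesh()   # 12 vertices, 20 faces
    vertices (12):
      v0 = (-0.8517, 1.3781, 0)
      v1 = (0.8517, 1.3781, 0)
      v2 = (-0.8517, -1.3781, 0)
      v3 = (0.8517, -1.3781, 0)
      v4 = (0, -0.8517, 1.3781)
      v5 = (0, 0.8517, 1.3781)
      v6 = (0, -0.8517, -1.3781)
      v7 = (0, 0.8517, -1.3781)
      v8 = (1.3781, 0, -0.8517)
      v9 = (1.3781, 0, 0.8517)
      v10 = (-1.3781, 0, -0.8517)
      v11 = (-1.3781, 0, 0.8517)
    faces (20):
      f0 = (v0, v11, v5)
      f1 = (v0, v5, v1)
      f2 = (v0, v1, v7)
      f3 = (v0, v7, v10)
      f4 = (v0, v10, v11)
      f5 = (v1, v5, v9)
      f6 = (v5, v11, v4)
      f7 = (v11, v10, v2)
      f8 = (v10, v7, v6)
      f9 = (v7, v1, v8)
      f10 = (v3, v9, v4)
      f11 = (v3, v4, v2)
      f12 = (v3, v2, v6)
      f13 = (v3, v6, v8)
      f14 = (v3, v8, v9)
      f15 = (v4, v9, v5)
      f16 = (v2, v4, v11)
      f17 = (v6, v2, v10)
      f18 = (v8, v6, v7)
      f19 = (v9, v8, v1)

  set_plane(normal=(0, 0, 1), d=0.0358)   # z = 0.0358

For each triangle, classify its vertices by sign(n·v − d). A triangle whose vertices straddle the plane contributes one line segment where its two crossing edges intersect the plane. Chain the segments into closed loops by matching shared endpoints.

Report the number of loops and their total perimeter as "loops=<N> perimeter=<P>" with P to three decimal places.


Straddling triangles (10 of 20):
  (v0,v11,v5) [-++] → (-0.873826, 1.32017, 0.0358)–(-0.829575, 1.36443, 0.0358)  len=0.0626
  (v0,v5,v1) [-+-] → (-0.829575, 1.36443, 0.0358)–(0.829575, 1.36443, 0.0358)  len=1.6591
  (v0,v10,v11) [--+] → (-1.3781, 0, 0.0358)–(-0.873826, 1.32017, 0.0358)  len=1.4132
  (v1,v5,v9) [-++] → (0.829575, 1.36443, 0.0358)–(0.873826, 1.32017, 0.0358)  len=0.0626
  (v11,v10,v2) [+--] → (-1.3781, 0, 0.0358)–(-0.873826, -1.32017, 0.0358)  len=1.4132
  (v3,v9,v4) [-++] → (0.873826, -1.32017, 0.0358)–(0.829575, -1.36443, 0.0358)  len=0.0626
  (v3,v4,v2) [-+-] → (0.829575, -1.36443, 0.0358)–(-0.829575, -1.36443, 0.0358)  len=1.6591
  (v3,v8,v9) [--+] → (1.3781, 0, 0.0358)–(0.873826, -1.32017, 0.0358)  len=1.4132
  (v2,v4,v11) [-++] → (-0.829575, -1.36443, 0.0358)–(-0.873826, -1.32017, 0.0358)  len=0.0626
  (v9,v8,v1) [+--] → (1.3781, 0, 0.0358)–(0.873826, 1.32017, 0.0358)  len=1.4132

Chained into 1 loop(s):
  loop 1: 10 segments, perimeter = 9.2214
Total perimeter = 9.221

loops=1 perimeter=9.221


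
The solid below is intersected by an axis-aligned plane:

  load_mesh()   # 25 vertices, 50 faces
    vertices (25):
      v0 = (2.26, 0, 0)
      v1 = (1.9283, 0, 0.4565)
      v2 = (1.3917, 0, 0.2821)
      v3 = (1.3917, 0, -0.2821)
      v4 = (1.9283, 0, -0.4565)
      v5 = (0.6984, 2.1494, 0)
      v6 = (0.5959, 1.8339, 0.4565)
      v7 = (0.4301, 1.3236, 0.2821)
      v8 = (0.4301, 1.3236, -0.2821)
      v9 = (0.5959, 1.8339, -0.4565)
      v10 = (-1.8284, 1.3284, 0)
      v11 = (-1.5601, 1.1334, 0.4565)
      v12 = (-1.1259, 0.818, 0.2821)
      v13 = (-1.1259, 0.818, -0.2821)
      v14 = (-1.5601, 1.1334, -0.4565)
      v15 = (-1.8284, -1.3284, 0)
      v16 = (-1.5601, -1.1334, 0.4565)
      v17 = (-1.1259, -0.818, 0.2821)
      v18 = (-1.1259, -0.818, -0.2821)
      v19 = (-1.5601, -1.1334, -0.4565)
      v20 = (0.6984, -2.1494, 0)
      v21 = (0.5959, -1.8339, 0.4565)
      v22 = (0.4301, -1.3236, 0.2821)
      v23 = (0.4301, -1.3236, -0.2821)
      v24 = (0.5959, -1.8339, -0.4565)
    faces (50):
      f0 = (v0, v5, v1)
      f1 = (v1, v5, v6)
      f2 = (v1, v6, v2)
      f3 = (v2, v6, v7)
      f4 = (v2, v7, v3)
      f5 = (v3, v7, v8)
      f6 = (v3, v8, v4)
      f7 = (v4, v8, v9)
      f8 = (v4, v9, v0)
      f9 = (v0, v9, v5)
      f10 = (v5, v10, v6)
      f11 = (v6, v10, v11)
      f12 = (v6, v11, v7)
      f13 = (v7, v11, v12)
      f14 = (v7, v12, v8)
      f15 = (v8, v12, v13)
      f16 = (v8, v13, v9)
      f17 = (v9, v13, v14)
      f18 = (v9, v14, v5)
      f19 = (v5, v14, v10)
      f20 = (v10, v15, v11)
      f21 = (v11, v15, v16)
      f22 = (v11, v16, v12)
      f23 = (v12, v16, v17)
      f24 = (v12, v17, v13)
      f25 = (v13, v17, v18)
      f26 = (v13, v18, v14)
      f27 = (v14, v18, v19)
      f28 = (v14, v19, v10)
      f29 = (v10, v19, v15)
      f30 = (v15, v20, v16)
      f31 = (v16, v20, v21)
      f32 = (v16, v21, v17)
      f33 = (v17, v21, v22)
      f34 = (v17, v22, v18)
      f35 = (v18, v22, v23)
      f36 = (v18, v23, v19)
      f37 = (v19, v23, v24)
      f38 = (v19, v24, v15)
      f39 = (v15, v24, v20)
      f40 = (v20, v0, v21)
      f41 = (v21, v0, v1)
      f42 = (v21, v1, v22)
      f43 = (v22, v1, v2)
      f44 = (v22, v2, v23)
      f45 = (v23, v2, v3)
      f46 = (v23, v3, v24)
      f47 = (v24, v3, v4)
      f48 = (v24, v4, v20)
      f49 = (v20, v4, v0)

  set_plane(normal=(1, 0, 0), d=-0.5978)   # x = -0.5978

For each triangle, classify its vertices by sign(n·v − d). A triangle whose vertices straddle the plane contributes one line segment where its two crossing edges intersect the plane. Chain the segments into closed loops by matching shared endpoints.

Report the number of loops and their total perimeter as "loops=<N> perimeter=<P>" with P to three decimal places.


Straddling triangles (20 of 50):
  (v5,v10,v6) [+-+] → (-0.5978, 1.72824, 0)–(-0.5978, 1.585, 0.231724)  len=0.2724
  (v6,v10,v11) [+--] → (-0.5978, 1.585, 0.231724)–(-0.5978, 1.44606, 0.4565)  len=0.2643
  (v6,v11,v7) [+-+] → (-0.5978, 1.44606, 0.4565)–(-0.5978, 1.22537, 0.372174)  len=0.2363
  (v7,v11,v12) [+--] → (-0.5978, 1.22537, 0.372174)–(-0.5978, 0.989599, 0.2821)  len=0.2524
  (v7,v12,v8) [+-+] → (-0.5978, 0.989599, 0.2821)–(-0.5978, 0.989599, 0.0906128)  len=0.1915
  (v8,v12,v13) [+--] → (-0.5978, 0.989599, 0.0906128)–(-0.5978, 0.989599, -0.2821)  len=0.3727
  (v8,v13,v9) [+-+] → (-0.5978, 0.989599, -0.2821)–(-0.5978, 1.12959, -0.335591)  len=0.1499
  (v9,v13,v14) [+--] → (-0.5978, 1.12959, -0.335591)–(-0.5978, 1.44606, -0.4565)  len=0.3388
  (v9,v14,v5) [+-+] → (-0.5978, 1.44606, -0.4565)–(-0.5978, 1.5663, -0.261995)  len=0.2287
  (v5,v14,v10) [+--] → (-0.5978, 1.5663, -0.261995)–(-0.5978, 1.72824, 0)  len=0.3080
  (v15,v20,v16) [-+-] → (-0.5978, -1.72824, 0)–(-0.5978, -1.5663, 0.261995)  len=0.3080
  (v16,v20,v21) [-++] → (-0.5978, -1.5663, 0.261995)–(-0.5978, -1.44606, 0.4565)  len=0.2287
  (v16,v21,v17) [-+-] → (-0.5978, -1.44606, 0.4565)–(-0.5978, -1.12959, 0.335591)  len=0.3388
  (v17,v21,v22) [-++] → (-0.5978, -1.12959, 0.335591)–(-0.5978, -0.989599, 0.2821)  len=0.1499
  (v17,v22,v18) [-+-] → (-0.5978, -0.989599, 0.2821)–(-0.5978, -0.989599, -0.0906128)  len=0.3727
  (v18,v22,v23) [-++] → (-0.5978, -0.989599, -0.0906128)–(-0.5978, -0.989599, -0.2821)  len=0.1915
  (v18,v23,v19) [-+-] → (-0.5978, -0.989599, -0.2821)–(-0.5978, -1.22537, -0.372174)  len=0.2524
  (v19,v23,v24) [-++] → (-0.5978, -1.22537, -0.372174)–(-0.5978, -1.44606, -0.4565)  len=0.2363
  (v19,v24,v15) [-+-] → (-0.5978, -1.44606, -0.4565)–(-0.5978, -1.585, -0.231724)  len=0.2643
  (v15,v24,v20) [-++] → (-0.5978, -1.585, -0.231724)–(-0.5978, -1.72824, 0)  len=0.2724

Chained into 2 loop(s):
  loop 1: 10 segments, perimeter = 2.6148
  loop 2: 10 segments, perimeter = 2.6148
Total perimeter = 5.230

loops=2 perimeter=5.230


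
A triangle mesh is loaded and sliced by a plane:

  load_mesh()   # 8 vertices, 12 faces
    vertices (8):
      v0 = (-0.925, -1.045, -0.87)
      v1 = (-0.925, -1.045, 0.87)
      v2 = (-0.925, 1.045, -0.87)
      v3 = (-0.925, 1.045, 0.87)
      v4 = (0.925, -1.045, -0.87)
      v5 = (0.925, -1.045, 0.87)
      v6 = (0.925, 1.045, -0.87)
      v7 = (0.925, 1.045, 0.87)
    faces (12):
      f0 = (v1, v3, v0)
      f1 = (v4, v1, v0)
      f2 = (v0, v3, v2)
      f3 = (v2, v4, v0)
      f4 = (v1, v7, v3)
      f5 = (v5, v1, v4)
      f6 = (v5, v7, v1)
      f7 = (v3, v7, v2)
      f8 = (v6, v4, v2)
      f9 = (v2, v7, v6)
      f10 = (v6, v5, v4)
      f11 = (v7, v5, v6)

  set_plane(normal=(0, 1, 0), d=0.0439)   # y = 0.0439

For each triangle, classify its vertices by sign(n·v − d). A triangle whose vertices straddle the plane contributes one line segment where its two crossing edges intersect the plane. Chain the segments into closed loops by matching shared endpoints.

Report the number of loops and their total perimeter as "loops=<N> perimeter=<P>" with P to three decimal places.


Straddling triangles (8 of 12):
  (v1,v3,v0) [-+-] → (-0.925, 0.0439, 0.87)–(-0.925, 0.0439, 0.0365483)  len=0.8335
  (v0,v3,v2) [-++] → (-0.925, 0.0439, 0.0365483)–(-0.925, 0.0439, -0.87)  len=0.9065
  (v2,v4,v0) [+--] → (-0.0388589, 0.0439, -0.87)–(-0.925, 0.0439, -0.87)  len=0.8861
  (v1,v7,v3) [-++] → (0.0388589, 0.0439, 0.87)–(-0.925, 0.0439, 0.87)  len=0.9639
  (v5,v7,v1) [-+-] → (0.925, 0.0439, 0.87)–(0.0388589, 0.0439, 0.87)  len=0.8861
  (v6,v4,v2) [+-+] → (0.925, 0.0439, -0.87)–(-0.0388589, 0.0439, -0.87)  len=0.9639
  (v6,v5,v4) [+--] → (0.925, 0.0439, -0.0365483)–(0.925, 0.0439, -0.87)  len=0.8335
  (v7,v5,v6) [+-+] → (0.925, 0.0439, 0.87)–(0.925, 0.0439, -0.0365483)  len=0.9065

Chained into 1 loop(s):
  loop 1: 8 segments, perimeter = 7.1800
Total perimeter = 7.180

loops=1 perimeter=7.180


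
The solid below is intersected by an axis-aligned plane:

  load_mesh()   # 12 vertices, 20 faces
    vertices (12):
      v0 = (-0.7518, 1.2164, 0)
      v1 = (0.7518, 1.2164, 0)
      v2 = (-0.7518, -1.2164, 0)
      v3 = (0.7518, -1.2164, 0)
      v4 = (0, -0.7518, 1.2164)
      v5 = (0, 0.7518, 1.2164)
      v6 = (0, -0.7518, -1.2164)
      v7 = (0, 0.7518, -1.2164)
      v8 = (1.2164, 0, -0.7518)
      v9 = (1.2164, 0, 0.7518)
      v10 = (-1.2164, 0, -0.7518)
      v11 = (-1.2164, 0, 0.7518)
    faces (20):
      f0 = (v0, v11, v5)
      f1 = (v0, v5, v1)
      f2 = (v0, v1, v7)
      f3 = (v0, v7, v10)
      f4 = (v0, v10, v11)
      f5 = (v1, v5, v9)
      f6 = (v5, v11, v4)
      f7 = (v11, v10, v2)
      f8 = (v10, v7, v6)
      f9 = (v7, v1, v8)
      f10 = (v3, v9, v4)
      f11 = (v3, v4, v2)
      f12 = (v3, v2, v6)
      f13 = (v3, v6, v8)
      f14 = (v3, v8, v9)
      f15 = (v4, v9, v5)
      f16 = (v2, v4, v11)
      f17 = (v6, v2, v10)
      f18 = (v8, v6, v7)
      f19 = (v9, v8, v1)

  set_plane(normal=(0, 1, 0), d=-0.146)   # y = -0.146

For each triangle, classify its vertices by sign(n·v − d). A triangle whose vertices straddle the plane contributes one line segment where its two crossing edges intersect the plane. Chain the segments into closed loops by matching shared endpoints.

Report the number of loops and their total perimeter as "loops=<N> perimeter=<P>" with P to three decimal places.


Straddling triangles (10 of 20):
  (v5,v11,v4) [++-] → (-0.980174, -0.146, 0.842026)–(0, -0.146, 1.2164)  len=1.0492
  (v11,v10,v2) [++-] → (-1.16064, -0.146, -0.661564)–(-1.16064, -0.146, 0.661564)  len=1.3231
  (v10,v7,v6) [++-] → (0, -0.146, -1.2164)–(-0.980174, -0.146, -0.842026)  len=1.0492
  (v3,v9,v4) [-+-] → (1.16064, -0.146, 0.661564)–(0.980174, -0.146, 0.842026)  len=0.2552
  (v3,v6,v8) [--+] → (0.980174, -0.146, -0.842026)–(1.16064, -0.146, -0.661564)  len=0.2552
  (v3,v8,v9) [-++] → (1.16064, -0.146, -0.661564)–(1.16064, -0.146, 0.661564)  len=1.3231
  (v4,v9,v5) [-++] → (0.980174, -0.146, 0.842026)–(0, -0.146, 1.2164)  len=1.0492
  (v2,v4,v11) [--+] → (-0.980174, -0.146, 0.842026)–(-1.16064, -0.146, 0.661564)  len=0.2552
  (v6,v2,v10) [--+] → (-1.16064, -0.146, -0.661564)–(-0.980174, -0.146, -0.842026)  len=0.2552
  (v8,v6,v7) [+-+] → (0.980174, -0.146, -0.842026)–(0, -0.146, -1.2164)  len=1.0492

Chained into 1 loop(s):
  loop 1: 10 segments, perimeter = 7.8640
Total perimeter = 7.864

loops=1 perimeter=7.864


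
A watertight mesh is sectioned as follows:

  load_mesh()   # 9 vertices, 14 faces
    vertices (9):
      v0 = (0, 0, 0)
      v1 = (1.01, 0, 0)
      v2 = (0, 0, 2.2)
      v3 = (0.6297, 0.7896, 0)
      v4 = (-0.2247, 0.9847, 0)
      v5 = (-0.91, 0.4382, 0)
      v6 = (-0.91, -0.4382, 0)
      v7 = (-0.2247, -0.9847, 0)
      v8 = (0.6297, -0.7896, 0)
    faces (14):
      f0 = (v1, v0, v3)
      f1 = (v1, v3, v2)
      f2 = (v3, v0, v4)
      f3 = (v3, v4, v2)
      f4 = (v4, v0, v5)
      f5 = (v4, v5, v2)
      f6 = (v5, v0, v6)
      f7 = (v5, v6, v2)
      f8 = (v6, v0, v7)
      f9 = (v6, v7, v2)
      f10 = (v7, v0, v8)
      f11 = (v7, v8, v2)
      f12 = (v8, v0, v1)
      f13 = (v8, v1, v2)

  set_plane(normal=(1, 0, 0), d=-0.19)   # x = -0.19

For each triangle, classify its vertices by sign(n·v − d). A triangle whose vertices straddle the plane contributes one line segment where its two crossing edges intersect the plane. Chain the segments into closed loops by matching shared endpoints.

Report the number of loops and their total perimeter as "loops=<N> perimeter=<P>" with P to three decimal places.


loops=1 perimeter=6.044

Straddling triangles (10 of 14):
  (v3,v0,v4) [++-] → (-0.19, 0.832635, 0)–(-0.19, 0.976776, 0)  len=0.1441
  (v3,v4,v2) [+-+] → (-0.19, 0.976776, 0)–(-0.19, 0.832635, 0.339742)  len=0.3691
  (v4,v0,v5) [-+-] → (-0.19, 0.832635, 0)–(-0.19, 0.0914923, 0)  len=0.7411
  (v4,v5,v2) [--+] → (-0.19, 0.0914923, 1.74066)–(-0.19, 0.832635, 0.339742)  len=1.5849
  (v5,v0,v6) [-+-] → (-0.19, 0.0914923, 0)–(-0.19, -0.0914923, 0)  len=0.1830
  (v5,v6,v2) [--+] → (-0.19, -0.0914923, 1.74066)–(-0.19, 0.0914923, 1.74066)  len=0.1830
  (v6,v0,v7) [-+-] → (-0.19, -0.0914923, 0)–(-0.19, -0.832635, 0)  len=0.7411
  (v6,v7,v2) [--+] → (-0.19, -0.832635, 0.339742)–(-0.19, -0.0914923, 1.74066)  len=1.5849
  (v7,v0,v8) [-++] → (-0.19, -0.832635, 0)–(-0.19, -0.976776, 0)  len=0.1441
  (v7,v8,v2) [-++] → (-0.19, -0.976776, 0)–(-0.19, -0.832635, 0.339742)  len=0.3691

Chained into 1 loop(s):
  loop 1: 10 segments, perimeter = 6.0444
Total perimeter = 6.044


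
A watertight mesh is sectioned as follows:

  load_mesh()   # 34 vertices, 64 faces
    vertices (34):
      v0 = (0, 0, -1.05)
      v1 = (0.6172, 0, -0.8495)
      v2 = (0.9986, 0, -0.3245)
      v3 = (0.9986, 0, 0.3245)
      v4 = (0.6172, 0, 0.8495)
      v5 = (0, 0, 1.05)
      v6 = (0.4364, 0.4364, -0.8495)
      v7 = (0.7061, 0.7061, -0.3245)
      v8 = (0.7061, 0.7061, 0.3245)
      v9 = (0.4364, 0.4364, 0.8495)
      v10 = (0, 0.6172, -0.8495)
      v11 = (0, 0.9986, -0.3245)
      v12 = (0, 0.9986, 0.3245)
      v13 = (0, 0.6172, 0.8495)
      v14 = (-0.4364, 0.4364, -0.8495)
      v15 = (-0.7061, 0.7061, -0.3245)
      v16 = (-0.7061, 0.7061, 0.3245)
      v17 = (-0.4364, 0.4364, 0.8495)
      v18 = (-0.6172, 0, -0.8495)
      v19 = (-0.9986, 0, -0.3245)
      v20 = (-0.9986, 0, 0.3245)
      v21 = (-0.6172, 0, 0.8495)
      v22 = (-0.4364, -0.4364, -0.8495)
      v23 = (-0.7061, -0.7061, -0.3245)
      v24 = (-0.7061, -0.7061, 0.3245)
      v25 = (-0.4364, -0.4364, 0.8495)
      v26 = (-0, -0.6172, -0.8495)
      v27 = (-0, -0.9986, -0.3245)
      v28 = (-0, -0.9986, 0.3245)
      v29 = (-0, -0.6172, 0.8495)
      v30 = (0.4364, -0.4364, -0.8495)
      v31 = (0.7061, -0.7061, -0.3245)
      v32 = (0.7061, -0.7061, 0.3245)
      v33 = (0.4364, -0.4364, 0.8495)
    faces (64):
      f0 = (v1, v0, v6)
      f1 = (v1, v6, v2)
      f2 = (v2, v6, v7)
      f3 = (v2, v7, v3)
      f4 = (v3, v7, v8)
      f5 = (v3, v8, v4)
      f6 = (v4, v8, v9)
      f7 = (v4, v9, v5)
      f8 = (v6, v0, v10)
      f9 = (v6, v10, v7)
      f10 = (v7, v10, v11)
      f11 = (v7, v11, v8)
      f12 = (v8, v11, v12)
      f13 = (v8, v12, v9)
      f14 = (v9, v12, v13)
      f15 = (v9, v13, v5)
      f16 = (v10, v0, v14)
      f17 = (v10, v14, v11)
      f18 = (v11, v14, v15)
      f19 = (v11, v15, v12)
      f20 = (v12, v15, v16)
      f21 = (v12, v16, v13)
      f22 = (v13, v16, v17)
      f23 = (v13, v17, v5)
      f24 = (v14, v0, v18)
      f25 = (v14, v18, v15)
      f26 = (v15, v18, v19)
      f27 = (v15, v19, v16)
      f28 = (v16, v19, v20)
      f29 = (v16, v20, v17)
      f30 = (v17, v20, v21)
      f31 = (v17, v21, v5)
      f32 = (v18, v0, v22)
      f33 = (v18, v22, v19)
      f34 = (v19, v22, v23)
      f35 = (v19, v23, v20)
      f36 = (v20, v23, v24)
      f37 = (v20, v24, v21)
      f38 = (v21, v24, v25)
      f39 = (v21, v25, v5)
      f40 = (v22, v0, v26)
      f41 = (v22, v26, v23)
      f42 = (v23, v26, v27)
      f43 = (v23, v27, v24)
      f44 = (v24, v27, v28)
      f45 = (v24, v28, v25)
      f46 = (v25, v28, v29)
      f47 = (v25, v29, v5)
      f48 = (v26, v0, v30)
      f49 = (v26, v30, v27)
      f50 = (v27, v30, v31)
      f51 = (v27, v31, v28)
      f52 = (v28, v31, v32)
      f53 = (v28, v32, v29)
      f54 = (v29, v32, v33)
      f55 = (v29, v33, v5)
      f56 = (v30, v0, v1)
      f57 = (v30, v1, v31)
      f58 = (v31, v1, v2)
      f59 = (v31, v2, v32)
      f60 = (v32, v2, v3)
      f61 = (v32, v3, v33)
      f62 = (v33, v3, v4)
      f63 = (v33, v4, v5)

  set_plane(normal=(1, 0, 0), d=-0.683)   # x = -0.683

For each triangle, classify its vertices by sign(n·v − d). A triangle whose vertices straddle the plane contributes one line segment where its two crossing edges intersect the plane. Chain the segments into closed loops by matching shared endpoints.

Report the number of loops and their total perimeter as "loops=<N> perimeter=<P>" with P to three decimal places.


loops=1 perimeter=4.665

Straddling triangles (18 of 64):
  (v11,v14,v15) [++-] → (-0.683, 0.683, -0.369467)–(-0.683, 0.715669, -0.3245)  len=0.0556
  (v11,v15,v12) [+-+] → (-0.683, 0.715669, -0.3245)–(-0.683, 0.715669, -0.303268)  len=0.0212
  (v12,v15,v16) [+--] → (-0.683, 0.715669, -0.303268)–(-0.683, 0.715669, 0.3245)  len=0.6278
  (v12,v16,v13) [+-+] → (-0.683, 0.715669, 0.3245)–(-0.683, 0.703192, 0.341675)  len=0.0212
  (v13,v16,v17) [+-+] → (-0.683, 0.703192, 0.341675)–(-0.683, 0.683, 0.369467)  len=0.0344
  (v14,v18,v15) [++-] → (-0.683, 0.522625, -0.460917)–(-0.683, 0.683, -0.369467)  len=0.1846
  (v15,v18,v19) [-+-] → (-0.683, 0.522625, -0.460917)–(-0.683, 0, -0.758926)  len=0.6016
  (v16,v20,v17) [--+] → (-0.683, 0.24498, 0.619217)–(-0.683, 0.683, 0.369467)  len=0.5042
  (v17,v20,v21) [+-+] → (-0.683, 0.24498, 0.619217)–(-0.683, 0, 0.758926)  len=0.2820
  (v18,v22,v19) [++-] → (-0.683, -0.24498, -0.619217)–(-0.683, 0, -0.758926)  len=0.2820
  (v19,v22,v23) [-+-] → (-0.683, -0.24498, -0.619217)–(-0.683, -0.683, -0.369467)  len=0.5042
  (v20,v24,v21) [--+] → (-0.683, -0.522625, 0.460917)–(-0.683, 0, 0.758926)  len=0.6016
  (v21,v24,v25) [+-+] → (-0.683, -0.522625, 0.460917)–(-0.683, -0.683, 0.369467)  len=0.1846
  (v22,v26,v23) [++-] → (-0.683, -0.703192, -0.341675)–(-0.683, -0.683, -0.369467)  len=0.0344
  (v23,v26,v27) [-++] → (-0.683, -0.703192, -0.341675)–(-0.683, -0.715669, -0.3245)  len=0.0212
  (v23,v27,v24) [-+-] → (-0.683, -0.715669, -0.3245)–(-0.683, -0.715669, 0.303268)  len=0.6278
  (v24,v27,v28) [-++] → (-0.683, -0.715669, 0.303268)–(-0.683, -0.715669, 0.3245)  len=0.0212
  (v24,v28,v25) [-++] → (-0.683, -0.715669, 0.3245)–(-0.683, -0.683, 0.369467)  len=0.0556

Chained into 1 loop(s):
  loop 1: 18 segments, perimeter = 4.6653
Total perimeter = 4.665


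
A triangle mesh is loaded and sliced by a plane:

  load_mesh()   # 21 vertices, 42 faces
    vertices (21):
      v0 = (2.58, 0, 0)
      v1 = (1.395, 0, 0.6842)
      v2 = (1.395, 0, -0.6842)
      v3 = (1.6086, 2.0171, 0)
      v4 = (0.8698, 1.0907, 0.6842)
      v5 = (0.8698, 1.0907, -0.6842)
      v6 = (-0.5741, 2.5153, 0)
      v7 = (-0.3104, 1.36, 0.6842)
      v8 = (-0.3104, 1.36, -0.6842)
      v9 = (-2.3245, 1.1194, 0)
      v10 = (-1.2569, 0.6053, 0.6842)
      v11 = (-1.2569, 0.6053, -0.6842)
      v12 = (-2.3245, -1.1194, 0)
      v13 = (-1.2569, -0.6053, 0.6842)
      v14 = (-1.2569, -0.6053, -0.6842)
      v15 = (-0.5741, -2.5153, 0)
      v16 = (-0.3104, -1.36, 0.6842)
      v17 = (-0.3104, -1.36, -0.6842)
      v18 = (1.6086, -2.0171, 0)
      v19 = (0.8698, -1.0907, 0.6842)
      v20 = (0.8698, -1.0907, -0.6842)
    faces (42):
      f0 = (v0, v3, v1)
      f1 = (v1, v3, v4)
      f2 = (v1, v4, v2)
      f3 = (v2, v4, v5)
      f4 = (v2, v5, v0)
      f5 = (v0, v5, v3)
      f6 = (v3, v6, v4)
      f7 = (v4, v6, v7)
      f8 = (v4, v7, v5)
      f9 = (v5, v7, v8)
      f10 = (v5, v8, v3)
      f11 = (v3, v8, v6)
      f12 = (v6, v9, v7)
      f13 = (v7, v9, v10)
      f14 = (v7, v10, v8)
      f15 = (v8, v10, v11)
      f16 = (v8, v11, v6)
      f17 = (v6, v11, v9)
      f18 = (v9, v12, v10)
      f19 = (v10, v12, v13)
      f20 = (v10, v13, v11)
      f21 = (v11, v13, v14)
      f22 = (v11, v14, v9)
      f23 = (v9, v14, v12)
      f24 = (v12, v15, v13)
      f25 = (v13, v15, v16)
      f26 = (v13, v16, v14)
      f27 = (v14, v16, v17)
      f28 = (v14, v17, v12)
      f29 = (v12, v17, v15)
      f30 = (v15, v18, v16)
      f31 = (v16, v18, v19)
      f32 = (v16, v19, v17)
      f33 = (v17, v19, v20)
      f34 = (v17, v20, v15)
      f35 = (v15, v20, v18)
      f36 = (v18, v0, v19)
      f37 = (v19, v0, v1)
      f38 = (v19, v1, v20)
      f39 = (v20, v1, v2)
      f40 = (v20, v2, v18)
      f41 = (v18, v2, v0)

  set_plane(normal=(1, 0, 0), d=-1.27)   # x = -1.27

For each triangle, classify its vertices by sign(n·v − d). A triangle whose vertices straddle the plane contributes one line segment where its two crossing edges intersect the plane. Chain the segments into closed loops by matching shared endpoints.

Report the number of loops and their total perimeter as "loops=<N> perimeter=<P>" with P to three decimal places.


loops=1 perimeter=8.481

Straddling triangles (10 of 42):
  (v6,v9,v7) [+-+] → (-1.27, 1.96034, 0)–(-1.27, 1.24537, 0.358219)  len=0.7997
  (v7,v9,v10) [+-+] → (-1.27, 1.24537, 0.358219)–(-1.27, 0.611608, 0.675805)  len=0.7089
  (v6,v11,v9) [++-] → (-1.27, 0.611608, -0.675805)–(-1.27, 1.96034, 0)  len=1.5086
  (v9,v12,v10) [--+] → (-1.27, 0.584137, 0.675805)–(-1.27, 0.611608, 0.675805)  len=0.0275
  (v10,v12,v13) [+-+] → (-1.27, 0.584137, 0.675805)–(-1.27, -0.611608, 0.675805)  len=1.1957
  (v11,v14,v9) [++-] → (-1.27, -0.584137, -0.675805)–(-1.27, 0.611608, -0.675805)  len=1.1957
  (v9,v14,v12) [-+-] → (-1.27, -0.584137, -0.675805)–(-1.27, -0.611608, -0.675805)  len=0.0275
  (v12,v15,v13) [-++] → (-1.27, -1.96034, 0)–(-1.27, -0.611608, 0.675805)  len=1.5086
  (v14,v17,v12) [++-] → (-1.27, -1.24537, -0.358219)–(-1.27, -0.611608, -0.675805)  len=0.7089
  (v12,v17,v15) [-++] → (-1.27, -1.24537, -0.358219)–(-1.27, -1.96034, 0)  len=0.7997

Chained into 1 loop(s):
  loop 1: 10 segments, perimeter = 8.4807
Total perimeter = 8.481


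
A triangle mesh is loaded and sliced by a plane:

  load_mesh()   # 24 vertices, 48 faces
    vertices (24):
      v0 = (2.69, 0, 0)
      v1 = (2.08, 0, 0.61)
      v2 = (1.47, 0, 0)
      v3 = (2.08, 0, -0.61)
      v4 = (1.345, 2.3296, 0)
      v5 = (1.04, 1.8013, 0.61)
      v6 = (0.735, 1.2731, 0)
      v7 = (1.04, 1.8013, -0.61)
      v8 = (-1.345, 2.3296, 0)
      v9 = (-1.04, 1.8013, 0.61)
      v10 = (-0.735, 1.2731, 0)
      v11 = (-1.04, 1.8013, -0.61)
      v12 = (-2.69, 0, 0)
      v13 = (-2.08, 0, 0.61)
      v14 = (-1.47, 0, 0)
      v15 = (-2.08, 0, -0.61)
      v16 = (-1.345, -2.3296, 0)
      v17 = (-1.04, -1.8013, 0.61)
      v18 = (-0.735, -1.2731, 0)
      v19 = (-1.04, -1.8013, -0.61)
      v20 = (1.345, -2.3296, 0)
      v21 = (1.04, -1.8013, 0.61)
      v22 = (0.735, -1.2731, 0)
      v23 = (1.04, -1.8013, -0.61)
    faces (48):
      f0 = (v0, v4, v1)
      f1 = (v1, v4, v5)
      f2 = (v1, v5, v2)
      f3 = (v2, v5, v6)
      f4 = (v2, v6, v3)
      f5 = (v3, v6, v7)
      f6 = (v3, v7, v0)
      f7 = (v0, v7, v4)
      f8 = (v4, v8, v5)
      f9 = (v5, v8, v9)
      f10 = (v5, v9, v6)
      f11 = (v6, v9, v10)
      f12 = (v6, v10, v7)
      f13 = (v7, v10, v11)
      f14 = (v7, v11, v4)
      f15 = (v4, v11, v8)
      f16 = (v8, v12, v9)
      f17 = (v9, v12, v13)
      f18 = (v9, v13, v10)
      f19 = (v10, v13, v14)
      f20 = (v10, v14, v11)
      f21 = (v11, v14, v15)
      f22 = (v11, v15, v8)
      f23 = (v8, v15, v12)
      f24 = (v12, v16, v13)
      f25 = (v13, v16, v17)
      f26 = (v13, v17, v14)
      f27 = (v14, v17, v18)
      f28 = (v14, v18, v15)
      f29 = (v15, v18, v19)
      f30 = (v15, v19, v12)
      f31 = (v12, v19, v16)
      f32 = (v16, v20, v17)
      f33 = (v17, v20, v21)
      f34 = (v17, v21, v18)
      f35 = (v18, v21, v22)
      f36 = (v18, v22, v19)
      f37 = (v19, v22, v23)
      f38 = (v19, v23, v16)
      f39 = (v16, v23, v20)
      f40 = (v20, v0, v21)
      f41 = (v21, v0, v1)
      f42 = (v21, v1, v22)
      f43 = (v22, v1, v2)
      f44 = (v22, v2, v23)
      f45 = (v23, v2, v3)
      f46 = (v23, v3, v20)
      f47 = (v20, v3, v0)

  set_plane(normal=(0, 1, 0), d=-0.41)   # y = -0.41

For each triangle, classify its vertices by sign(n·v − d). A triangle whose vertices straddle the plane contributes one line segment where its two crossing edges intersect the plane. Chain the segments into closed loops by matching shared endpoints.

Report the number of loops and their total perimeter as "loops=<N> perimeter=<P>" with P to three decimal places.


loops=2 perimeter=6.901

Straddling triangles (16 of 48):
  (v12,v16,v13) [+-+] → (-2.45329, -0.41, 0)–(-1.95064, -0.41, 0.502643)  len=0.7108
  (v13,v16,v17) [+--] → (-1.95064, -0.41, 0.502643)–(-1.84328, -0.41, 0.61)  len=0.1518
  (v13,v17,v14) [+-+] → (-1.84328, -0.41, 0.61)–(-1.37213, -0.41, 0.138844)  len=0.6663
  (v14,v17,v18) [+--] → (-1.37213, -0.41, 0.138844)–(-1.23329, -0.41, 0)  len=0.1963
  (v14,v18,v15) [+-+] → (-1.23329, -0.41, 0)–(-1.64684, -0.41, -0.41355)  len=0.5848
  (v15,v18,v19) [+--] → (-1.64684, -0.41, -0.41355)–(-1.84328, -0.41, -0.61)  len=0.2778
  (v15,v19,v12) [+-+] → (-1.84328, -0.41, -0.61)–(-2.31444, -0.41, -0.138844)  len=0.6663
  (v12,v19,v16) [+--] → (-2.31444, -0.41, -0.138844)–(-2.45329, -0.41, 0)  len=0.1964
  (v20,v0,v21) [-+-] → (2.45329, -0.41, 0)–(2.31444, -0.41, 0.138844)  len=0.1964
  (v21,v0,v1) [-++] → (2.31444, -0.41, 0.138844)–(1.84328, -0.41, 0.61)  len=0.6663
  (v21,v1,v22) [-+-] → (1.84328, -0.41, 0.61)–(1.64684, -0.41, 0.41355)  len=0.2778
  (v22,v1,v2) [-++] → (1.64684, -0.41, 0.41355)–(1.23329, -0.41, 0)  len=0.5848
  (v22,v2,v23) [-+-] → (1.23329, -0.41, 0)–(1.37213, -0.41, -0.138844)  len=0.1963
  (v23,v2,v3) [-++] → (1.37213, -0.41, -0.138844)–(1.84328, -0.41, -0.61)  len=0.6663
  (v23,v3,v20) [-+-] → (1.84328, -0.41, -0.61)–(1.95064, -0.41, -0.502643)  len=0.1518
  (v20,v3,v0) [-++] → (1.95064, -0.41, -0.502643)–(2.45329, -0.41, 0)  len=0.7108

Chained into 2 loop(s):
  loop 1: 8 segments, perimeter = 3.4507
  loop 2: 8 segments, perimeter = 3.4507
Total perimeter = 6.901
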